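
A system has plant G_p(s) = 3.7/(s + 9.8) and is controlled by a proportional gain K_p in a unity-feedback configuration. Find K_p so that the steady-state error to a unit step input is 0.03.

The loop is type 0, so e_ss(step) = 1/(1 + K_pos) with K_pos = K_p·G_p(0).
G_p(0) = 0.3776. Require 1/(1 + K_p·0.3776) = 0.03, so 1 + 0.3776·K_p = 33.33.
K_p = (33.33 − 1)/0.3776 = 85.6.

K_p = 85.6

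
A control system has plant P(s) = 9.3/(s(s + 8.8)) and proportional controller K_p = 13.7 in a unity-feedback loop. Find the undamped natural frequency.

With unity feedback the closed-loop characteristic equation is s² + 8.8s + 13.7·9.3 = s² + 8.8s + 127.4 = 0.
Matching s² + 2ζω_n s + ω_n²: ω_n = √127.4 = 11.29 rad/s and 2ζω_n = 8.8, so ζ = 8.8/(2·11.29) = 0.39.

ω_n = 11.3 rad/s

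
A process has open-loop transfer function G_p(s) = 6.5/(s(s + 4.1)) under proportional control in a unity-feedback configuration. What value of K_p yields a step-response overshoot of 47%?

From %OS = 100·exp(−πζ/√(1−ζ²)) = 47%, ζ = −ln(0.47)/√(π²+ln²(0.47)) = 0.2337.
Characteristic equation s² + 4.1s + 6.5K_p = 0 gives ζ = 4.1/(2√(6.5K_p)).
Setting ζ = 0.2337: √(6.5K_p) = 4.1/(2·0.2337) = 8.773, so K_p = 76.96/6.5 = 11.8.

K_p = 11.8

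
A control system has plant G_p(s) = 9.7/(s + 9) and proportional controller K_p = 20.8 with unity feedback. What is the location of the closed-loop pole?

s = -210.8

Closed-loop transfer function: T(s) = K_p·G_p(s)/(1 + K_p·G_p(s)) = 201.8/(s + 9 + 201.8) = 201.8/(s + 210.8).
The closed-loop pole is at s = −210.8.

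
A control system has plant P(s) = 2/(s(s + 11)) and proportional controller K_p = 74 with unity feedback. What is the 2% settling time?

Closed-loop characteristic equation: s² + 11s + 148 = 0, so ω_n = 12.17 rad/s and ζ = 11/(2·12.17) = 0.4521.
2% settling time T_s ≈ 4/(ζω_n) = 4/5.5 = 0.727 s.

T_s ≈ 0.727 s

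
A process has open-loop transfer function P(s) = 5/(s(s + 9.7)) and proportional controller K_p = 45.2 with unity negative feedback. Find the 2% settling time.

T_s ≈ 0.825 s

From 1 + K_pP(s) = 0: s² + 9.7s + 226 = 0 ⇒ ω_n = 15.03, ζ = 0.3226.
2% settling time T_s ≈ 4/(ζω_n) = 4/4.85 = 0.825 s.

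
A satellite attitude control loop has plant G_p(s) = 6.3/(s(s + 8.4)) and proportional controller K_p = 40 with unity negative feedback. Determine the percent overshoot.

42.2%

The closed-loop denominator s² + 8.4s + 252 gives ω_n = √252 = 15.87 and ζ = 8.4/(2ω_n) = 0.2646.
%OS = 100·exp(−πζ/√(1−ζ²)) = 100·exp(−π·0.2646/√0.93) = 42.2%.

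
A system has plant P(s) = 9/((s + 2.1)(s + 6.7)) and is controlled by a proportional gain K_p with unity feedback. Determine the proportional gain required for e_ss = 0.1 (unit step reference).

Steady-state error for a unit step on this type-0 loop is 1/(1 + K_p·P(0)).
P(0) = 0.6397. Require 1/(1 + K_p·0.6397) = 0.1, so 1 + 0.6397·K_p = 10.
K_p = (10 − 1)/0.6397 = 14.1.

K_p = 14.1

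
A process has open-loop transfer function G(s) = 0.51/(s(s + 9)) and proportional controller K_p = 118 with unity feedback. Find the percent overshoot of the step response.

The closed-loop denominator s² + 9s + 60.18 gives ω_n = √60.18 = 7.758 and ζ = 9/(2ω_n) = 0.5801.
%OS = 100·exp(−πζ/√(1−ζ²)) = 100·exp(−π·0.5801/√0.6635) = 10.7%.

10.7%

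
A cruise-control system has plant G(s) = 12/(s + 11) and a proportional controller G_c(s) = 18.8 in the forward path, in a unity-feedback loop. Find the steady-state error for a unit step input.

0.0465

The loop is type 0. Static position error constant K_pos = G_c(0)·G(0) = 18.8·1.091 = 20.51.
Steady-state error to a unit step: e_ss = 1/(1+K_pos) = 1/21.51 = 0.0465.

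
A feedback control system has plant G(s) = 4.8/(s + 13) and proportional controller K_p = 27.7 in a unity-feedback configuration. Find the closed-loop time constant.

τ = 0.00685 s

Closed-loop transfer function: T(s) = K_p·G(s)/(1 + K_p·G(s)) = 133/(s + 13 + 133) = 133/(s + 146).
Time constant τ = 1/146 = 0.00685 s.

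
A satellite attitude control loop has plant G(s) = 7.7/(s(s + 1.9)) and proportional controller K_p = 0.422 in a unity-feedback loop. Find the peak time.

T_p = 2.05 s

The closed-loop denominator s² + 1.9s + 3.249 gives ω_n = √3.249 = 1.803 and ζ = 1.9/(2ω_n) = 0.527.
Damped frequency ω_d = ω_n√(1−ζ²) = 1.532 rad/s, so peak time T_p = π/ω_d = 2.05 s.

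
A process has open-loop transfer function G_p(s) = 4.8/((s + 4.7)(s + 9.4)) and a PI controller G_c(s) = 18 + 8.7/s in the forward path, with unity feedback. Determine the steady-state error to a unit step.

The open loop G_c(s)G_p(s) has a pole at the origin (type 1), so the static position error constant is infinite and e_ss = 1/(1+∞) = 0.

0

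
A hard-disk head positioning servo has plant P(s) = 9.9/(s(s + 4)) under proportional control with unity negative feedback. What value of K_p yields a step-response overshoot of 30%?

K_p = 3.16

From %OS = 100·exp(−πζ/√(1−ζ²)) = 30%, ζ = −ln(0.3)/√(π²+ln²(0.3)) = 0.3579.
Characteristic equation s² + 4s + 9.9K_p = 0 gives ζ = 4/(2√(9.9K_p)).
Setting ζ = 0.3579: √(9.9K_p) = 4/(2·0.3579) = 5.589, so K_p = 31.23/9.9 = 3.16.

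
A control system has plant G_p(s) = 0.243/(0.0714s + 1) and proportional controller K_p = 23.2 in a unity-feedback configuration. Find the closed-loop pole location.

Closed loop: T(s) = K_p·G_p/(1+K_p·G_p) = 5.638/(0.0714s + 1 + 5.638), with pole at s = −(1 + 5.638)/0.0714 = −92.96.

s = -92.96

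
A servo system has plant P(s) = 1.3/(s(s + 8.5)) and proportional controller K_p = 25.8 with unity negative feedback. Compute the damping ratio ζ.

ζ = 0.734

With unity feedback the closed-loop characteristic equation is s² + 8.5s + 25.8·1.3 = s² + 8.5s + 33.54 = 0.
Matching s² + 2ζω_n s + ω_n²: ω_n = √33.54 = 5.791 rad/s and 2ζω_n = 8.5, so ζ = 8.5/(2·5.791) = 0.734.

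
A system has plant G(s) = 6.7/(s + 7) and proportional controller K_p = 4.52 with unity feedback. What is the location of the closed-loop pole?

s = -37.28

Closed-loop transfer function: T(s) = K_p·G(s)/(1 + K_p·G(s)) = 30.28/(s + 7 + 30.28) = 30.28/(s + 37.28).
The closed-loop pole is at s = −37.28.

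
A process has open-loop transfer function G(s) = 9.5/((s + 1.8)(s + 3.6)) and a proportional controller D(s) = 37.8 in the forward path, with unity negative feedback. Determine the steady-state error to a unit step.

0.0177

The loop is type 0. Static position error constant K_pos = D(0)·G(0) = 37.8·1.466 = 55.42.
Steady-state error to a unit step: e_ss = 1/(1+K_pos) = 1/56.42 = 0.0177.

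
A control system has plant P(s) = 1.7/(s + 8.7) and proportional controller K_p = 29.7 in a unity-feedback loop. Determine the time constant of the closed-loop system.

τ = 0.0169 s

Closed-loop transfer function: T(s) = K_p·P(s)/(1 + K_p·P(s)) = 50.49/(s + 8.7 + 50.49) = 50.49/(s + 59.19).
Time constant τ = 1/59.19 = 0.0169 s.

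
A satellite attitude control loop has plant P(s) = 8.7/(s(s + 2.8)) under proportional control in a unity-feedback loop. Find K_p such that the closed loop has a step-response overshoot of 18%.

K_p = 0.981

From %OS = 100·exp(−πζ/√(1−ζ²)) = 18%, ζ = −ln(0.18)/√(π²+ln²(0.18)) = 0.4791.
Characteristic equation s² + 2.8s + 8.7K_p = 0 gives ζ = 2.8/(2√(8.7K_p)).
Setting ζ = 0.4791: √(8.7K_p) = 2.8/(2·0.4791) = 2.922, so K_p = 8.539/8.7 = 0.981.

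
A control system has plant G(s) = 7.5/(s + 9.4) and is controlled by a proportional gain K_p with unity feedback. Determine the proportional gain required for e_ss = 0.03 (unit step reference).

For a type-0 loop with proportional control, e_ss = 1/(1 + K_p·G(0)).
G(0) = 0.7979. Require 1/(1 + K_p·0.7979) = 0.03, so 1 + 0.7979·K_p = 33.33.
K_p = (33.33 − 1)/0.7979 = 40.5.

K_p = 40.5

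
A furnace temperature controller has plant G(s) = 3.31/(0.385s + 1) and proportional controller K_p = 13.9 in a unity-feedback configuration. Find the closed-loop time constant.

Closed loop: T(s) = K_p·G/(1+K_p·G) = 46.01/(0.385s + 1 + 46.01), with pole at s = −(1 + 46.01)/0.385 = −122.1.
Closed-loop time constant τ = 1/122.1 = 0.00819 s.

τ = 0.00819 s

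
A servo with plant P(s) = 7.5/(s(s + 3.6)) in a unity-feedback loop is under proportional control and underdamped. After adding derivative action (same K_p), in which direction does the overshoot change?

With PD the characteristic equation becomes s² + (a + K·K_d)s + K·K_p = 0; the damping term grows, ζ rises, overshoot falls.

decrease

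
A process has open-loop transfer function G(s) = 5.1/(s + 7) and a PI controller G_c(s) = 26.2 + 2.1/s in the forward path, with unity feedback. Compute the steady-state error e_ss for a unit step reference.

0

The open loop G_c(s)G(s) has a pole at the origin (type 1), so the static position error constant is infinite and e_ss = 1/(1+∞) = 0.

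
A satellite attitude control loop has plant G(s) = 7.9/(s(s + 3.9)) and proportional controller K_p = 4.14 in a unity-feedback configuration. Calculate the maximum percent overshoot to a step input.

From 1 + K_pG(s) = 0: s² + 3.9s + 32.71 = 0 ⇒ ω_n = 5.719, ζ = 0.341.
%OS = 100·exp(−πζ/√(1−ζ²)) = 100·exp(−π·0.341/√0.8837) = 32%.

32%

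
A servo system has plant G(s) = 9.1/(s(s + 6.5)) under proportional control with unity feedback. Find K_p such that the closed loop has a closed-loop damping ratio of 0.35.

K_p = 9.48

Closed-loop characteristic equation: s² + 6.5s + K_p·9.1 = 0.
So ω_n = √(9.1K_p) and 2ζω_n = 6.5, giving ζ = 6.5/(2√(9.1K_p)).
Setting ζ = 0.35: √(9.1K_p) = 6.5/(2·0.35) = 9.286, so K_p = 86.22/9.1 = 9.48.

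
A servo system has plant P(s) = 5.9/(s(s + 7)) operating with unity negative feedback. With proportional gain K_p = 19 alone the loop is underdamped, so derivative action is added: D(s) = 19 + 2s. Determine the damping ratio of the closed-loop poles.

ζ = 0.888

Forward path: (19 + 2s)·5.9/(s(s+7)). The closed-loop characteristic equation is s² + (7 + 5.9·2)s + 5.9·19 = 0.
That is s² + 18.8s + 112.1 = 0, so ω_n = 10.59 rad/s and ζ = 18.8/(2·10.59) = 0.8878.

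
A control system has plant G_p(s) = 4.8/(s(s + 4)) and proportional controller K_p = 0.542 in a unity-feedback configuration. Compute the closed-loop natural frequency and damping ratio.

The closed-loop denominator is s(s+4) + 0.542·4.8 = s² + 4s + 2.602.
Matching s² + 2ζω_n s + ω_n²: ω_n = √2.602 = 1.613 rad/s and 2ζω_n = 4, so ζ = 4/(2·1.613) = 1.24.

ω_n = 1.61 rad/s, ζ = 1.24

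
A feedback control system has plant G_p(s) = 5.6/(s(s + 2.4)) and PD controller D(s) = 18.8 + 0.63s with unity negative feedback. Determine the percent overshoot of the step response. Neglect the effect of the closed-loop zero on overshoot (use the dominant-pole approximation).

Forward path: (18.8 + 0.63s)·5.6/(s(s+2.4)). The closed-loop characteristic equation is s² + (2.4 + 5.6·0.63)s + 5.6·18.8 = 0.
That is s² + 5.928s + 105.3 = 0, so ω_n = 10.26 rad/s and ζ = 5.928/(2·10.26) = 0.2889.
%OS = 100·exp(−πζ/√(1−ζ²)) = 38.8%.

38.8%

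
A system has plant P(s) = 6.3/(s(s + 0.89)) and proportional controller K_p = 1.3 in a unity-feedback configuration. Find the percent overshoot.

Closed-loop characteristic equation: s² + 0.89s + 8.19 = 0, so ω_n = 2.862 rad/s and ζ = 0.89/(2·2.862) = 0.1555.
%OS = 100·exp(−πζ/√(1−ζ²)) = 100·exp(−π·0.1555/√0.9758) = 61%.

61%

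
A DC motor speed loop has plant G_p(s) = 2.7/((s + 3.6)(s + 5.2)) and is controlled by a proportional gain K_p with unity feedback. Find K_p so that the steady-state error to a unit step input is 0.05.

For a type-0 loop with proportional control, e_ss = 1/(1 + K_p·G_p(0)).
G_p(0) = 0.1442. Require 1/(1 + K_p·0.1442) = 0.05, so 1 + 0.1442·K_p = 20.
K_p = (20 − 1)/0.1442 = 132.

K_p = 132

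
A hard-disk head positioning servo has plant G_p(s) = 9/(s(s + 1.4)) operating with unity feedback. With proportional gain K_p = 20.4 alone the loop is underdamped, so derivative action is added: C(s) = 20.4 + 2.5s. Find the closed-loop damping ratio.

Forward path: (20.4 + 2.5s)·9/(s(s+1.4)). The closed-loop characteristic equation is s² + (1.4 + 9·2.5)s + 9·20.4 = 0.
That is s² + 23.9s + 183.6 = 0, so ω_n = 13.55 rad/s and ζ = 23.9/(2·13.55) = 0.8819.

ζ = 0.882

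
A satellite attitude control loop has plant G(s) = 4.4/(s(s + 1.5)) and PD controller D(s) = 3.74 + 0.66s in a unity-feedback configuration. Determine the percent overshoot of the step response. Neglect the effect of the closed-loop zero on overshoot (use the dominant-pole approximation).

Forward path: (3.74 + 0.66s)·4.4/(s(s+1.5)). The closed-loop characteristic equation is s² + (1.5 + 4.4·0.66)s + 4.4·3.74 = 0.
That is s² + 4.404s + 16.46 = 0, so ω_n = 4.057 rad/s and ζ = 4.404/(2·4.057) = 0.5428.
%OS = 100·exp(−πζ/√(1−ζ²)) = 13.1%.

13.1%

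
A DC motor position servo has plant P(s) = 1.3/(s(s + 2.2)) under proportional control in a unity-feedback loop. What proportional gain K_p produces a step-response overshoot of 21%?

From %OS = 100·exp(−πζ/√(1−ζ²)) = 21%, ζ = −ln(0.21)/√(π²+ln²(0.21)) = 0.4449.
Characteristic equation s² + 2.2s + 1.3K_p = 0 gives ζ = 2.2/(2√(1.3K_p)).
Setting ζ = 0.4449: √(1.3K_p) = 2.2/(2·0.4449) = 2.472, so K_p = 6.113/1.3 = 4.7.

K_p = 4.7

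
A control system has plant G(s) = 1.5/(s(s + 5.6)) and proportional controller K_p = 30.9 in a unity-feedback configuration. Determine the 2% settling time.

Closed-loop characteristic equation: s² + 5.6s + 46.35 = 0, so ω_n = 6.808 rad/s and ζ = 5.6/(2·6.808) = 0.4113.
2% settling time T_s ≈ 4/(ζω_n) = 4/2.8 = 1.43 s.

T_s ≈ 1.43 s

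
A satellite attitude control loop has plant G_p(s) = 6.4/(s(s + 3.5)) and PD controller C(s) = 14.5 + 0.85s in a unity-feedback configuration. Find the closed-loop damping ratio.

ζ = 0.464

Forward path: (14.5 + 0.85s)·6.4/(s(s+3.5)). The closed-loop characteristic equation is s² + (3.5 + 6.4·0.85)s + 6.4·14.5 = 0.
That is s² + 8.94s + 92.8 = 0, so ω_n = 9.633 rad/s and ζ = 8.94/(2·9.633) = 0.464.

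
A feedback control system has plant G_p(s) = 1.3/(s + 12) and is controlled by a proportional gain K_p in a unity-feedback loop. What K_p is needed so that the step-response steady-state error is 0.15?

Steady-state error for a unit step on this type-0 loop is 1/(1 + K_p·G_p(0)).
G_p(0) = 0.1083. Require 1/(1 + K_p·0.1083) = 0.15, so 1 + 0.1083·K_p = 6.667.
K_p = (6.667 − 1)/0.1083 = 52.3.

K_p = 52.3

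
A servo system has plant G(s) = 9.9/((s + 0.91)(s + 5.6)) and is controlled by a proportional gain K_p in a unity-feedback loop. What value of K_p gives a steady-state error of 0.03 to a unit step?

K_p = 16.6

The loop is type 0, so e_ss(step) = 1/(1 + K_pos) with K_pos = K_p·G(0).
G(0) = 1.943. Require 1/(1 + K_p·1.943) = 0.03, so 1 + 1.943·K_p = 33.33.
K_p = (33.33 − 1)/1.943 = 16.6.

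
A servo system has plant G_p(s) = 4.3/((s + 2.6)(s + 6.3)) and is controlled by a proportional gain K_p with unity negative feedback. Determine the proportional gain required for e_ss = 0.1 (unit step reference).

K_p = 34.3

For a type-0 loop with proportional control, e_ss = 1/(1 + K_p·G_p(0)).
G_p(0) = 0.2625. Require 1/(1 + K_p·0.2625) = 0.1, so 1 + 0.2625·K_p = 10.
K_p = (10 − 1)/0.2625 = 34.3.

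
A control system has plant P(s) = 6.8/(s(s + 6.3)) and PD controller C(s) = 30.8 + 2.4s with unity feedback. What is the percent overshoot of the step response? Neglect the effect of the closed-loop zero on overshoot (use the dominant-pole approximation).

Forward path: (30.8 + 2.4s)·6.8/(s(s+6.3)). The closed-loop characteristic equation is s² + (6.3 + 6.8·2.4)s + 6.8·30.8 = 0.
That is s² + 22.62s + 209.4 = 0, so ω_n = 14.47 rad/s and ζ = 22.62/(2·14.47) = 0.7815.
%OS = 100·exp(−πζ/√(1−ζ²)) = 1.95%.

1.95%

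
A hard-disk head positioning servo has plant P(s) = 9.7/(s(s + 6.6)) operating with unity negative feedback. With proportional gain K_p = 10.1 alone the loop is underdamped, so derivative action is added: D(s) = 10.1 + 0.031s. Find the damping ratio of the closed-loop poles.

ζ = 0.349

Forward path: (10.1 + 0.031s)·9.7/(s(s+6.6)). The closed-loop characteristic equation is s² + (6.6 + 9.7·0.031)s + 9.7·10.1 = 0.
That is s² + 6.901s + 97.97 = 0, so ω_n = 9.898 rad/s and ζ = 6.901/(2·9.898) = 0.3486.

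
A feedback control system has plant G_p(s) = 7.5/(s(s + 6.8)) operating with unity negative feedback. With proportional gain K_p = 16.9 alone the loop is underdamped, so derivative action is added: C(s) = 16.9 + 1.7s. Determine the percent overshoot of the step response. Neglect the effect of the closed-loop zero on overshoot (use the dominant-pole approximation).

0.41%

Forward path: (16.9 + 1.7s)·7.5/(s(s+6.8)). The closed-loop characteristic equation is s² + (6.8 + 7.5·1.7)s + 7.5·16.9 = 0.
That is s² + 19.55s + 126.7 = 0, so ω_n = 11.26 rad/s and ζ = 19.55/(2·11.26) = 0.8682.
%OS = 100·exp(−πζ/√(1−ζ²)) = 0.41%.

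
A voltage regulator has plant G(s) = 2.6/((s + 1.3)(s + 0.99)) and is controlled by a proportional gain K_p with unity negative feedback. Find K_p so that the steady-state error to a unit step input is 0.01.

K_p = 49

For a type-0 loop with proportional control, e_ss = 1/(1 + K_p·G(0)).
G(0) = 2.02. Require 1/(1 + K_p·2.02) = 0.01, so 1 + 2.02·K_p = 100.
K_p = (100 − 1)/2.02 = 49.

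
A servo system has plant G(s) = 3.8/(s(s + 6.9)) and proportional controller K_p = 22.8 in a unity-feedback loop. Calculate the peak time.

T_p = 0.363 s

From 1 + K_pG(s) = 0: s² + 6.9s + 86.64 = 0 ⇒ ω_n = 9.308, ζ = 0.3706.
Damped frequency ω_d = ω_n√(1−ζ²) = 8.645 rad/s, so peak time T_p = π/ω_d = 0.363 s.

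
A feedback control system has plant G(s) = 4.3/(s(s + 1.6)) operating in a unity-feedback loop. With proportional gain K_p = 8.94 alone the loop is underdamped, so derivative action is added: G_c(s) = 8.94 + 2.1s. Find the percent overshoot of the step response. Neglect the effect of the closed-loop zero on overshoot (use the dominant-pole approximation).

0.535%

Forward path: (8.94 + 2.1s)·4.3/(s(s+1.6)). The closed-loop characteristic equation is s² + (1.6 + 4.3·2.1)s + 4.3·8.94 = 0.
That is s² + 10.63s + 38.44 = 0, so ω_n = 6.2 rad/s and ζ = 10.63/(2·6.2) = 0.8572.
%OS = 100·exp(−πζ/√(1−ζ²)) = 0.535%.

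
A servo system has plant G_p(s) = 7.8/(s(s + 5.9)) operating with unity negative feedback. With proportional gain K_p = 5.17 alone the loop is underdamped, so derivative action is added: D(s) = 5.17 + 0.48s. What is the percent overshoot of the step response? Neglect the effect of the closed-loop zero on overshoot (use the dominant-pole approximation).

2.56%

Forward path: (5.17 + 0.48s)·7.8/(s(s+5.9)). The closed-loop characteristic equation is s² + (5.9 + 7.8·0.48)s + 7.8·5.17 = 0.
That is s² + 9.644s + 40.33 = 0, so ω_n = 6.35 rad/s and ζ = 9.644/(2·6.35) = 0.7593.
%OS = 100·exp(−πζ/√(1−ζ²)) = 2.56%.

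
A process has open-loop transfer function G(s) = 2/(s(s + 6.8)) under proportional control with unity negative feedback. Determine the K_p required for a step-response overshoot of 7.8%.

From %OS = 100·exp(−πζ/√(1−ζ²)) = 7.8%, ζ = −ln(0.078)/√(π²+ln²(0.078)) = 0.6304.
Characteristic equation s² + 6.8s + 2K_p = 0 gives ζ = 6.8/(2√(2K_p)).
Setting ζ = 0.6304: √(2K_p) = 6.8/(2·0.6304) = 5.394, so K_p = 29.09/2 = 14.5.

K_p = 14.5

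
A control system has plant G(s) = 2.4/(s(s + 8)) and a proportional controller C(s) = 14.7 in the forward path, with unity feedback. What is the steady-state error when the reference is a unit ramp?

The loop has one pole at the origin (type 1). Velocity error constant K_v = lim_{s→0} s·C(s)G(s) = 14.7·2.4/8 = 4.41.
Steady-state error to a unit ramp: e_ss = 1/K_v = 0.227.

0.227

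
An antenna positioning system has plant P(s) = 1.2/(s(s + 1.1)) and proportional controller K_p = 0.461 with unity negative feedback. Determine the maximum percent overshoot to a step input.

3.17%

Closed-loop characteristic equation: s² + 1.1s + 0.5532 = 0, so ω_n = 0.7438 rad/s and ζ = 1.1/(2·0.7438) = 0.7395.
%OS = 100·exp(−πζ/√(1−ζ²)) = 100·exp(−π·0.7395/√0.4532) = 3.17%.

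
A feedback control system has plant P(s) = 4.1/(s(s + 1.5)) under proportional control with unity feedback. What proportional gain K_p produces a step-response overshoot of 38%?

K_p = 1.58

From %OS = 100·exp(−πζ/√(1−ζ²)) = 38%, ζ = −ln(0.38)/√(π²+ln²(0.38)) = 0.2943.
Characteristic equation s² + 1.5s + 4.1K_p = 0 gives ζ = 1.5/(2√(4.1K_p)).
Setting ζ = 0.2943: √(4.1K_p) = 1.5/(2·0.2943) = 2.548, so K_p = 6.492/4.1 = 1.58.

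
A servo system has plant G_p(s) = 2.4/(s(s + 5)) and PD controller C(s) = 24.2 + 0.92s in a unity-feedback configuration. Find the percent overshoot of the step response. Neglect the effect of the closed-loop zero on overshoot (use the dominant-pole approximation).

Forward path: (24.2 + 0.92s)·2.4/(s(s+5)). The closed-loop characteristic equation is s² + (5 + 2.4·0.92)s + 2.4·24.2 = 0.
That is s² + 7.208s + 58.08 = 0, so ω_n = 7.621 rad/s and ζ = 7.208/(2·7.621) = 0.4729.
%OS = 100·exp(−πζ/√(1−ζ²)) = 18.5%.

18.5%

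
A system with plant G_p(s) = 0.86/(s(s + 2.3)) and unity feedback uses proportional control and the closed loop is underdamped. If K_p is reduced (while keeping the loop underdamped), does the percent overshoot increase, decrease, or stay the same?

ζ = 2.3/(2√(0.86K_p)) rises as K_p falls; higher damping means less overshoot.

decrease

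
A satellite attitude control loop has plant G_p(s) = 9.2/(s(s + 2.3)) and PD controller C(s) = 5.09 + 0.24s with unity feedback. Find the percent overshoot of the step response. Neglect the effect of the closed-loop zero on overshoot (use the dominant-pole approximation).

Forward path: (5.09 + 0.24s)·9.2/(s(s+2.3)). The closed-loop characteristic equation is s² + (2.3 + 9.2·0.24)s + 9.2·5.09 = 0.
That is s² + 4.508s + 46.83 = 0, so ω_n = 6.843 rad/s and ζ = 4.508/(2·6.843) = 0.3294.
%OS = 100·exp(−πζ/√(1−ζ²)) = 33.4%.

33.4%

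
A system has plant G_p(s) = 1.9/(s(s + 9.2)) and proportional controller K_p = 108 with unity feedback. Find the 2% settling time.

T_s ≈ 0.87 s

The closed-loop denominator s² + 9.2s + 205.2 gives ω_n = √205.2 = 14.32 and ζ = 9.2/(2ω_n) = 0.3211.
2% settling time T_s ≈ 4/(ζω_n) = 4/4.6 = 0.87 s.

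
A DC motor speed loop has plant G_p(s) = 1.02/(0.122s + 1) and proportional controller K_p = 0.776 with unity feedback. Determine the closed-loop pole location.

Closed loop: T(s) = K_p·G_p/(1+K_p·G_p) = 0.7915/(0.122s + 1 + 0.7915), with pole at s = −(1 + 0.7915)/0.122 = −14.68.

s = -14.68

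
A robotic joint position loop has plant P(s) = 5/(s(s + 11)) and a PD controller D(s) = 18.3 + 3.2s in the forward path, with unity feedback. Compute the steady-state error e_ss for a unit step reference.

0

The open loop D(s)P(s) has a pole at the origin (type 1), so the static position error constant is infinite and e_ss = 1/(1+∞) = 0.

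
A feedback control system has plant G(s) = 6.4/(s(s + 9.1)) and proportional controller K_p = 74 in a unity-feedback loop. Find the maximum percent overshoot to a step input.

51.1%

The closed-loop denominator s² + 9.1s + 473.6 gives ω_n = √473.6 = 21.76 and ζ = 9.1/(2ω_n) = 0.2091.
%OS = 100·exp(−πζ/√(1−ζ²)) = 100·exp(−π·0.2091/√0.9563) = 51.1%.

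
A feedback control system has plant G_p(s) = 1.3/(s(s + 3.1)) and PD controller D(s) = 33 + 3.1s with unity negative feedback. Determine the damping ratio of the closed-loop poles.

Forward path: (33 + 3.1s)·1.3/(s(s+3.1)). The closed-loop characteristic equation is s² + (3.1 + 1.3·3.1)s + 1.3·33 = 0.
That is s² + 7.13s + 42.9 = 0, so ω_n = 6.55 rad/s and ζ = 7.13/(2·6.55) = 0.5443.

ζ = 0.544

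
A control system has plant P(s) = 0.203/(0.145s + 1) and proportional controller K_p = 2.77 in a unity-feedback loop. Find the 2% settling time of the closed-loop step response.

Closed loop: T(s) = K_p·P/(1+K_p·P) = 0.5623/(0.145s + 1 + 0.5623), with pole at s = −(1 + 0.5623)/0.145 = −10.77.
τ = 1/10.77 = 0.09281 s, so 2% settling time ≈ 4τ = 0.371 s.

T_s ≈ 0.371 s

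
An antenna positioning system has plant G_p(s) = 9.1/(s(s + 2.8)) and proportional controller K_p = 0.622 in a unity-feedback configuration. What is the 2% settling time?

From 1 + K_pG_p(s) = 0: s² + 2.8s + 5.66 = 0 ⇒ ω_n = 2.379, ζ = 0.5885.
2% settling time T_s ≈ 4/(ζω_n) = 4/1.4 = 2.86 s.

T_s ≈ 2.86 s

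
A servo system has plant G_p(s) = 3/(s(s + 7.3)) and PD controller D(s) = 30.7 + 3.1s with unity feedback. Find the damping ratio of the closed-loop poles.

Forward path: (30.7 + 3.1s)·3/(s(s+7.3)). The closed-loop characteristic equation is s² + (7.3 + 3·3.1)s + 3·30.7 = 0.
That is s² + 16.6s + 92.1 = 0, so ω_n = 9.597 rad/s and ζ = 16.6/(2·9.597) = 0.8649.

ζ = 0.865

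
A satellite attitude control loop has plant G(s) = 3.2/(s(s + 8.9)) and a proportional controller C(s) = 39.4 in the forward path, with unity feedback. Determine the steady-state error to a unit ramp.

The loop has one pole at the origin (type 1). Velocity error constant K_v = lim_{s→0} s·C(s)G(s) = 39.4·3.2/8.9 = 14.17.
Steady-state error to a unit ramp: e_ss = 1/K_v = 0.0706.

0.0706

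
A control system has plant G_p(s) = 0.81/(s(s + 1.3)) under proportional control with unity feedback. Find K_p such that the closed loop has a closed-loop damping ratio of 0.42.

Closed-loop characteristic equation: s² + 1.3s + K_p·0.81 = 0.
So ω_n = √(0.81K_p) and 2ζω_n = 1.3, giving ζ = 1.3/(2√(0.81K_p)).
Setting ζ = 0.42: √(0.81K_p) = 1.3/(2·0.42) = 1.548, so K_p = 2.395/0.81 = 2.96.

K_p = 2.96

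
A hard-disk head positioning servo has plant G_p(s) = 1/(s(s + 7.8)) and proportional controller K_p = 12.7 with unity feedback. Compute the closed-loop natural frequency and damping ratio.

1 + K_p·G_p(s) = 0 gives s² + 7.8s + 12.7 = 0.
Matching s² + 2ζω_n s + ω_n²: ω_n = √12.7 = 3.564 rad/s and 2ζω_n = 7.8, so ζ = 7.8/(2·3.564) = 1.09.

ω_n = 3.56 rad/s, ζ = 1.09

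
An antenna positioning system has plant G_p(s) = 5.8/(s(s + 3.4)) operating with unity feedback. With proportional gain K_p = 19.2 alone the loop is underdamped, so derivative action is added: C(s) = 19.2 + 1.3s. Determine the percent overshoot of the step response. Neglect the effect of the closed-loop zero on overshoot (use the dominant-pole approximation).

14.9%

Forward path: (19.2 + 1.3s)·5.8/(s(s+3.4)). The closed-loop characteristic equation is s² + (3.4 + 5.8·1.3)s + 5.8·19.2 = 0.
That is s² + 10.94s + 111.4 = 0, so ω_n = 10.55 rad/s and ζ = 10.94/(2·10.55) = 0.5183.
%OS = 100·exp(−πζ/√(1−ζ²)) = 14.9%.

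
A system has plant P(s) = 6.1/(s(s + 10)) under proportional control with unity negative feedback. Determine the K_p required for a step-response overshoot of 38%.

From %OS = 100·exp(−πζ/√(1−ζ²)) = 38%, ζ = −ln(0.38)/√(π²+ln²(0.38)) = 0.2943.
Characteristic equation s² + 10s + 6.1K_p = 0 gives ζ = 10/(2√(6.1K_p)).
Setting ζ = 0.2943: √(6.1K_p) = 10/(2·0.2943) = 16.99, so K_p = 288.5/6.1 = 47.3.

K_p = 47.3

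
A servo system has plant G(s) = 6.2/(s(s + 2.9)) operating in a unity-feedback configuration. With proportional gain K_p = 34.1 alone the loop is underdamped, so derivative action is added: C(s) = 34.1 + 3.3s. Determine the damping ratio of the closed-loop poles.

ζ = 0.803

Forward path: (34.1 + 3.3s)·6.2/(s(s+2.9)). The closed-loop characteristic equation is s² + (2.9 + 6.2·3.3)s + 6.2·34.1 = 0.
That is s² + 23.36s + 211.4 = 0, so ω_n = 14.54 rad/s and ζ = 23.36/(2·14.54) = 0.8033.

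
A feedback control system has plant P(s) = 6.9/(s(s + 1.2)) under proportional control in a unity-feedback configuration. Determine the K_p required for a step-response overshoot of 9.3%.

From %OS = 100·exp(−πζ/√(1−ζ²)) = 9.3%, ζ = −ln(0.093)/√(π²+ln²(0.093)) = 0.6031.
Characteristic equation s² + 1.2s + 6.9K_p = 0 gives ζ = 1.2/(2√(6.9K_p)).
Setting ζ = 0.6031: √(6.9K_p) = 1.2/(2·0.6031) = 0.9949, so K_p = 0.9898/6.9 = 0.143.

K_p = 0.143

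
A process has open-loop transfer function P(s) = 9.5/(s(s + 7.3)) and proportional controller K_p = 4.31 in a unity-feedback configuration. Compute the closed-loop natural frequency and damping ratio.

1 + K_p·P(s) = 0 gives s² + 7.3s + 40.94 = 0.
So ω_n² = 40.94 ⇒ ω_n = 6.399 rad/s, and ζ = 7.3/(2ω_n) = 0.57.

ω_n = 6.4 rad/s, ζ = 0.57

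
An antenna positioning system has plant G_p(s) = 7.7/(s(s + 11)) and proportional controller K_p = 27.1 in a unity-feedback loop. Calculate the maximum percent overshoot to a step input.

The closed-loop denominator s² + 11s + 208.7 gives ω_n = √208.7 = 14.45 and ζ = 11/(2ω_n) = 0.3807.
%OS = 100·exp(−πζ/√(1−ζ²)) = 100·exp(−π·0.3807/√0.855) = 27.4%.

27.4%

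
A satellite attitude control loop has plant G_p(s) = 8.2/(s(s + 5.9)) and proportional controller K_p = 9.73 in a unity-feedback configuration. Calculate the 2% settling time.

T_s ≈ 1.36 s

Closed-loop characteristic equation: s² + 5.9s + 79.79 = 0, so ω_n = 8.932 rad/s and ζ = 5.9/(2·8.932) = 0.3303.
2% settling time T_s ≈ 4/(ζω_n) = 4/2.95 = 1.36 s.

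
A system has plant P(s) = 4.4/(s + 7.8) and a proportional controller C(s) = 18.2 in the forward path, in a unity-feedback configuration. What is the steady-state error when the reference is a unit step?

0.0888

The loop is type 0. Static position error constant K_pos = C(0)·P(0) = 18.2·0.5641 = 10.27.
Steady-state error to a unit step: e_ss = 1/(1+K_pos) = 1/11.27 = 0.0888.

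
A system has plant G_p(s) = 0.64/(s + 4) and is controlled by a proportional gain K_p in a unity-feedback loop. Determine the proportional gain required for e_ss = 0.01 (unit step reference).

K_p = 619

Steady-state error for a unit step on this type-0 loop is 1/(1 + K_p·G_p(0)).
G_p(0) = 0.16. Require 1/(1 + K_p·0.16) = 0.01, so 1 + 0.16·K_p = 100.
K_p = (100 − 1)/0.16 = 619.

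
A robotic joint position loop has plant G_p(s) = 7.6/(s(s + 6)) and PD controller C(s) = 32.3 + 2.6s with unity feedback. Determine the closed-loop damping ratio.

Forward path: (32.3 + 2.6s)·7.6/(s(s+6)). The closed-loop characteristic equation is s² + (6 + 7.6·2.6)s + 7.6·32.3 = 0.
That is s² + 25.76s + 245.5 = 0, so ω_n = 15.67 rad/s and ζ = 25.76/(2·15.67) = 0.8221.

ζ = 0.822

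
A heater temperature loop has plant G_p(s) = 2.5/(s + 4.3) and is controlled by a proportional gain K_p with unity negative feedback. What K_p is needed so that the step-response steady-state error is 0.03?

For a type-0 loop with proportional control, e_ss = 1/(1 + K_p·G_p(0)).
G_p(0) = 0.5814. Require 1/(1 + K_p·0.5814) = 0.03, so 1 + 0.5814·K_p = 33.33.
K_p = (33.33 − 1)/0.5814 = 55.6.

K_p = 55.6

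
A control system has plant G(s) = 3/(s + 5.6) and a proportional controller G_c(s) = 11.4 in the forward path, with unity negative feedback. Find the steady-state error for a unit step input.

0.141

The loop is type 0. Static position error constant K_pos = G_c(0)·G(0) = 11.4·0.5357 = 6.107.
Steady-state error to a unit step: e_ss = 1/(1+K_pos) = 1/7.107 = 0.141.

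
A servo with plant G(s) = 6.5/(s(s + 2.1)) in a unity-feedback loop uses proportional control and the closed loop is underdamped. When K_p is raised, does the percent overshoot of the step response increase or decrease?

increase

Characteristic equation s² + 2.1s + K_p·6.5 = 0: raising K_p raises ω_n while 2ζω_n = 2.1 is fixed, so ζ falls and overshoot grows.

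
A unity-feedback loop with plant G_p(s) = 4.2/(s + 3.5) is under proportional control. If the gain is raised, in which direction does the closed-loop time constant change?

decrease

Closed-loop pole is at s = −(3.5+K_p·4.2); larger K_p moves it further left, so τ = 1/(3.5+K_p·4.2) decreases.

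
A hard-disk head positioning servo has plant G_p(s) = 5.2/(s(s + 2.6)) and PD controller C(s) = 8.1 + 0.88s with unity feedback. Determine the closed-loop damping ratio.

Forward path: (8.1 + 0.88s)·5.2/(s(s+2.6)). The closed-loop characteristic equation is s² + (2.6 + 5.2·0.88)s + 5.2·8.1 = 0.
That is s² + 7.176s + 42.12 = 0, so ω_n = 6.49 rad/s and ζ = 7.176/(2·6.49) = 0.5529.

ζ = 0.553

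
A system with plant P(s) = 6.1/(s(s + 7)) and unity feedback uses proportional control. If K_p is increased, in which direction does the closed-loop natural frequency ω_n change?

increase

ω_n = √(6.1·K_p), which grows with K_p.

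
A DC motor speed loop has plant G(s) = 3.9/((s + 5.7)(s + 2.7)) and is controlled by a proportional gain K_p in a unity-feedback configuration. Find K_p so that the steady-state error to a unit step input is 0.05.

K_p = 75

Steady-state error for a unit step on this type-0 loop is 1/(1 + K_p·G(0)).
G(0) = 0.2534. Require 1/(1 + K_p·0.2534) = 0.05, so 1 + 0.2534·K_p = 20.
K_p = (20 − 1)/0.2534 = 75.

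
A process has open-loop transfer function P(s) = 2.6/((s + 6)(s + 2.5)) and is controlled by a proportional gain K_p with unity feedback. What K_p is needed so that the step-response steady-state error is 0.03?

Steady-state error for a unit step on this type-0 loop is 1/(1 + K_p·P(0)).
P(0) = 0.1733. Require 1/(1 + K_p·0.1733) = 0.03, so 1 + 0.1733·K_p = 33.33.
K_p = (33.33 − 1)/0.1733 = 187.

K_p = 187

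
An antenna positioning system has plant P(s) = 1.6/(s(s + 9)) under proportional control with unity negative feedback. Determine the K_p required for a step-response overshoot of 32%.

From %OS = 100·exp(−πζ/√(1−ζ²)) = 32%, ζ = −ln(0.32)/√(π²+ln²(0.32)) = 0.341.
Characteristic equation s² + 9s + 1.6K_p = 0 gives ζ = 9/(2√(1.6K_p)).
Setting ζ = 0.341: √(1.6K_p) = 9/(2·0.341) = 13.2, so K_p = 174.2/1.6 = 109.

K_p = 109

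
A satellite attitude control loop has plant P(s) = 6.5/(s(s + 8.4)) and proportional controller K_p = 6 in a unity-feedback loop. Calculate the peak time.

From 1 + K_pP(s) = 0: s² + 8.4s + 39 = 0 ⇒ ω_n = 6.245, ζ = 0.6725.
Damped frequency ω_d = ω_n√(1−ζ²) = 4.622 rad/s, so peak time T_p = π/ω_d = 0.68 s.

T_p = 0.68 s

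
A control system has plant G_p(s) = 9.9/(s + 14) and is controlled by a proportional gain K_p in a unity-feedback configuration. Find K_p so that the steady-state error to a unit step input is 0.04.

Steady-state error for a unit step on this type-0 loop is 1/(1 + K_p·G_p(0)).
G_p(0) = 0.7071. Require 1/(1 + K_p·0.7071) = 0.04, so 1 + 0.7071·K_p = 25.
K_p = (25 − 1)/0.7071 = 33.9.

K_p = 33.9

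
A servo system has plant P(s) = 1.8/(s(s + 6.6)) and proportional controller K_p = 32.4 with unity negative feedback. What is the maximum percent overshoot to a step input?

The closed-loop denominator s² + 6.6s + 58.32 gives ω_n = √58.32 = 7.637 and ζ = 6.6/(2ω_n) = 0.4321.
%OS = 100·exp(−πζ/√(1−ζ²)) = 100·exp(−π·0.4321/√0.8133) = 22.2%.

22.2%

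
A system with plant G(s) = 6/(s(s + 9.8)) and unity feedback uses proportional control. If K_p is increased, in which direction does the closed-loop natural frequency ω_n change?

increase

ω_n = √(6·K_p), which grows with K_p.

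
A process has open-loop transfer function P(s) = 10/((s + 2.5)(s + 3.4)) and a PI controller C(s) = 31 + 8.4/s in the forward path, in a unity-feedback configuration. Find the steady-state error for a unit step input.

0

The open loop C(s)P(s) has a pole at the origin (type 1), so the static position error constant is infinite and e_ss = 1/(1+∞) = 0.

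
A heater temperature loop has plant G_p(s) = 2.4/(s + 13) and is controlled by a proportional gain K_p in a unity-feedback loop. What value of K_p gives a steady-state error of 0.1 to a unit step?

Steady-state error for a unit step on this type-0 loop is 1/(1 + K_p·G_p(0)).
G_p(0) = 0.1846. Require 1/(1 + K_p·0.1846) = 0.1, so 1 + 0.1846·K_p = 10.
K_p = (10 − 1)/0.1846 = 48.8.

K_p = 48.8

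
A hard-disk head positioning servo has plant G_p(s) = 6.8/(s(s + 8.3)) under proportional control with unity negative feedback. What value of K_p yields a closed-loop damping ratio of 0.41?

K_p = 15.1

Closed-loop characteristic equation: s² + 8.3s + K_p·6.8 = 0.
So ω_n = √(6.8K_p) and 2ζω_n = 8.3, giving ζ = 8.3/(2√(6.8K_p)).
Setting ζ = 0.41: √(6.8K_p) = 8.3/(2·0.41) = 10.12, so K_p = 102.5/6.8 = 15.1.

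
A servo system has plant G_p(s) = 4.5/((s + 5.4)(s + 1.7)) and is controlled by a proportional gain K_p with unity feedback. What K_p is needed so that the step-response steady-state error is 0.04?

K_p = 49

The loop is type 0, so e_ss(step) = 1/(1 + K_pos) with K_pos = K_p·G_p(0).
G_p(0) = 0.4902. Require 1/(1 + K_p·0.4902) = 0.04, so 1 + 0.4902·K_p = 25.
K_p = (25 − 1)/0.4902 = 49.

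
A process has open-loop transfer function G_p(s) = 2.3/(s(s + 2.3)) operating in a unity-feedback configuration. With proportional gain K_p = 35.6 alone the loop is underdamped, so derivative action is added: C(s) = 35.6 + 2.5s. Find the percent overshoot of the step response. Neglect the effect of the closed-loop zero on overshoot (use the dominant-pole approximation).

21%

Forward path: (35.6 + 2.5s)·2.3/(s(s+2.3)). The closed-loop characteristic equation is s² + (2.3 + 2.3·2.5)s + 2.3·35.6 = 0.
That is s² + 8.05s + 81.88 = 0, so ω_n = 9.049 rad/s and ζ = 8.05/(2·9.049) = 0.4448.
%OS = 100·exp(−πζ/√(1−ζ²)) = 21%.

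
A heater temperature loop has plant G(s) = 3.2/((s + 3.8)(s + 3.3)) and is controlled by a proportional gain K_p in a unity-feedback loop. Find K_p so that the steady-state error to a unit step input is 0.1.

K_p = 35.3

For a type-0 loop with proportional control, e_ss = 1/(1 + K_p·G(0)).
G(0) = 0.2552. Require 1/(1 + K_p·0.2552) = 0.1, so 1 + 0.2552·K_p = 10.
K_p = (10 − 1)/0.2552 = 35.3.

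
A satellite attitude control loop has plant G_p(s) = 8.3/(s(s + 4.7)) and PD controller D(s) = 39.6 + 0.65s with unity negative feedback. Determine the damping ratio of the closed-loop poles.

ζ = 0.278

Forward path: (39.6 + 0.65s)·8.3/(s(s+4.7)). The closed-loop characteristic equation is s² + (4.7 + 8.3·0.65)s + 8.3·39.6 = 0.
That is s² + 10.1s + 328.7 = 0, so ω_n = 18.13 rad/s and ζ = 10.1/(2·18.13) = 0.2784.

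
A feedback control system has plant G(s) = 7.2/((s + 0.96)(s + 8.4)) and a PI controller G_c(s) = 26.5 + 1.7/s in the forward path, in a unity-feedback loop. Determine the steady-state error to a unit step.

0

The open loop G_c(s)G(s) has a pole at the origin (type 1), so the static position error constant is infinite and e_ss = 1/(1+∞) = 0.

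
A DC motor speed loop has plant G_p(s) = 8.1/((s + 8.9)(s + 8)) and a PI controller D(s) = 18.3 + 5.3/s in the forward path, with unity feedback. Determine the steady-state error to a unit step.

The open loop D(s)G_p(s) has a pole at the origin (type 1), so the static position error constant is infinite and e_ss = 1/(1+∞) = 0.

0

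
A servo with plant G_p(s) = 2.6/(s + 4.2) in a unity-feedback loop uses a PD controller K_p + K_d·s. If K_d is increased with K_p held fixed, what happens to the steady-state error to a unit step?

At s = 0 the derivative term contributes nothing: C(0) = K_p regardless of K_d, so K_pos = K_p·G_p(0) and e_ss are unchanged.

unchanged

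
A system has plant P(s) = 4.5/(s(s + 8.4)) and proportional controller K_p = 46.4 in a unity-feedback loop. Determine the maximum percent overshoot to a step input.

Closed-loop characteristic equation: s² + 8.4s + 208.8 = 0, so ω_n = 14.45 rad/s and ζ = 8.4/(2·14.45) = 0.2907.
%OS = 100·exp(−πζ/√(1−ζ²)) = 100·exp(−π·0.2907/√0.9155) = 38.5%.

38.5%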